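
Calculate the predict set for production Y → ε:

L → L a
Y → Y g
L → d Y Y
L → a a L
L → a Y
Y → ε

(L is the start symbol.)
PREDICT(Y → ε) = (FIRST(RHS) \ {ε}) ∪ (FOLLOW(Y) if ε ∈ FIRST(RHS), i.e. RHS ⇒* ε)
The right-hand side is ε (FIRST(ε) = { ε }), so the predict set is FOLLOW(Y) = { $, 'a', 'g' }
PREDICT(Y → ε) = { $, 'a', 'g' }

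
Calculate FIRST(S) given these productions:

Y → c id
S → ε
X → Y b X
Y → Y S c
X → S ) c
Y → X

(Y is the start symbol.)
To compute FIRST(S), examine every production with S on the left-hand side, reading each right-hand side left to right until a non-nullable symbol is reached.

From S → ε:
  - ε-production, so ε ∈ FIRST(S)

Collecting: FIRST(S) = { ε }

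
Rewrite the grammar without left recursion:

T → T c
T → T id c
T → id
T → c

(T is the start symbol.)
T → id T'
T → c T'
T' → c T'
T' → id c T'
T' → ε

T is directly left-recursive. The standard transformation for
  A → A α₁ | ... | A α_m | β₁ | ... | β_n
is
  A  → β₁ A' | ... | β_n A'
  A' → α₁ A' | ... | α_m A' | ε

T → id becomes T → id T'
T → c becomes T → c T'
T → T c becomes T' → c T'
T → T id c becomes T' → id c T'
Add T' → ε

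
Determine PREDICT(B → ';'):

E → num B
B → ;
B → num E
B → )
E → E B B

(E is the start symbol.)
{ ';' }

PREDICT(B → ';') = (FIRST(RHS) \ {ε}) ∪ (FOLLOW(B) if ε ∈ FIRST(RHS), i.e. RHS ⇒* ε)
FIRST(';') = { ';' }
ε ∉ FIRST(';'), so FOLLOW(B) is not added.
PREDICT(B → ';') = { ';' }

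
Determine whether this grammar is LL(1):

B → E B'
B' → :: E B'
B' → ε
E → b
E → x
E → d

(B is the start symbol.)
A grammar is LL(1) if for each non-terminal N with multiple productions, the predict sets of those productions are pairwise disjoint, where PREDICT(N → α) = (FIRST(α) \ {ε}) ∪ (FOLLOW(N) if α ⇒* ε).

Relevant sets:
  FOLLOW(B') = { $ }

For B':
  PREDICT(B' → :: E B') = { '::' }
  PREDICT(B' → ε) = { $ }
For E:
  PREDICT(E → b) = { 'b' }
  PREDICT(E → x) = { 'x' }
  PREDICT(E → d) = { 'd' }
B has a single production, so nothing to check there.

All predict sets are disjoint. The grammar IS LL(1).

Answer: Yes, the grammar is LL(1).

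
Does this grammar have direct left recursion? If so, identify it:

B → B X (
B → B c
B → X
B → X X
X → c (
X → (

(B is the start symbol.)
Yes, B is left-recursive

Direct left recursion occurs when N → N α for some non-terminal N (the right-hand side begins with the left-hand side itself).

B → B X (: LEFT RECURSIVE (starts with B)
B → B c: LEFT RECURSIVE (starts with B)
B → X: starts with X
B → X X: starts with X
X → c (: starts with c
X → (: starts with '('

The grammar has direct left recursion on: B.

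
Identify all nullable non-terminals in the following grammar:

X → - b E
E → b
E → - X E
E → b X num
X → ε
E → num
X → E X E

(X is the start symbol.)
A non-terminal is nullable if it can derive ε (the empty string): either it has an ε-production, or it has a production whose right-hand side consists entirely of nullable non-terminals.

ε-productions: X → ε
So X is immediately nullable.
No further non-terminal can be added: every production for the remaining non-terminals contains a terminal or a non-nullable non-terminal.
Nullable = { 'X' }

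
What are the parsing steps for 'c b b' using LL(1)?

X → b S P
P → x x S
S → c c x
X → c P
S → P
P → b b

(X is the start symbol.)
Stack is shown with the top on the left.

Stack  Input    Action
----------------------
X $    c b b $  output X → c P
c P $  c b b $  match 'c'
P $    b b $    output P → b b
b b $  b b $    match 'b'
b $    b $      match 'b'
$      $        accept

The string is accepted.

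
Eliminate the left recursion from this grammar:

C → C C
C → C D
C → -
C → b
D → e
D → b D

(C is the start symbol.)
C is directly left-recursive. The standard transformation for
  A → A α₁ | ... | A α_m | β₁ | ... | β_n
is
  A  → β₁ A' | ... | β_n A'
  A' → α₁ A' | ... | α_m A' | ε

C → - becomes C → - C'
C → b becomes C → b C'
C → C C becomes C' → C C'
C → C D becomes C' → D C'
Add C' → ε

Productions for other non-terminals are unchanged:
  D → e
  D → b D

Resulting grammar:
C → - C'
C → b C'
C' → C C'
C' → D C'
C' → ε
D → e
D → b D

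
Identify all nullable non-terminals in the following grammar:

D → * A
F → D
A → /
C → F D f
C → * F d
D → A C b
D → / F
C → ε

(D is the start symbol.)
{ 'C' }

ε-productions: C → ε
So C is immediately nullable.
No further non-terminal can be added: every production for the remaining non-terminals contains a terminal or a non-nullable non-terminal.
Nullable = { 'C' }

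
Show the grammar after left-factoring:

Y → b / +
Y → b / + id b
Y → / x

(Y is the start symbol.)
Left-factoring transforms A → αβ₁ | αβ₂ into A → αA' and A' → β₁ | β₂
(α is the longest common prefix among the alternatives). Repeat until
no nonterminal has two alternatives with a common prefix.

Round 1: Y has alternatives sharing prefix 'b / +'. Introduce Y': Y → b / + Y'
  Add: Y' → ε
  Add: Y' → id b

No remaining common prefixes — done.

Resulting grammar:
Y → b / + Y'
Y' → ε
Y' → id b
Y → / x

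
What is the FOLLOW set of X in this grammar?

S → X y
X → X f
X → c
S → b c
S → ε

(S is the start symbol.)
To compute FOLLOW(X), find every occurrence of X on a right-hand side N → α X β: add FIRST(β) \ {ε}, and if β is empty or nullable also add FOLLOW(N). Iterate to a fixed point.

In S → X y: X is followed by y, add FIRST(y) \ {ε} = { 'y' }
In X → X f: X is followed by f, add FIRST(f) \ {ε} = { 'f' }

Taking the union: FOLLOW(X) = { 'f', 'y' }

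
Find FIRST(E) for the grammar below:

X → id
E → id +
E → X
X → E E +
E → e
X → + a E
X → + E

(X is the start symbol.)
To compute FIRST(E), examine every production with E on the left-hand side, reading each right-hand side left to right until a non-nullable symbol is reached.

FIRST sets of the other non-terminals involved (by the same procedure, iterated to a fixed point):
  FIRST(X) = { '+', 'e', 'id' }

From E → id +:
  - id is a terminal: add 'id' and stop
From E → X:
  - X is a non-terminal: add FIRST(X) \ {ε} = { '+', 'e', 'id' }
    X is not nullable, so stop
From E → e:
  - e is a terminal: add 'e' and stop

Collecting: FIRST(E) = { '+', 'e', 'id' }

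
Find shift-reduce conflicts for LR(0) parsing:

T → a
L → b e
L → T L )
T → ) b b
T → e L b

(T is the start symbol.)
A shift-reduce conflict occurs when an LR(0) state has both:
  - a complete (reduce) item [A → α .] (dot at the end), and
  - a shift item [B → β . c γ] (dot before a terminal).

Augment with T' → T and build the canonical LR(0) collection (I0 = CLOSURE({[T' → . T]}), then GOTO on every symbol after a dot until no new states appear). It has 14 states:
  I0: { [T → . ) b b], [T → . a], [T → . e L b], [T' → . T] }  — shift
  I1: { [T → ) . b b] }  — shift
  I2: { [T' → T .] }  — accept
  I3: { [T → a .] }  — reduce
  I4: { [L → . T L )], [L → . b e], [T → . ) b b], [T → . a], [T → . e L b], [T → e . L b] }  — shift
  I5: { [T → e L . b] }  — shift
  I6: { [L → . T L )], [L → . b e], [L → T . L )], [T → . ) b b], [T → . a], [T → . e L b] }  — shift
  I7: { [L → b . e] }  — shift
  I8: { [L → b e .] }  — reduce
  I9: { [L → T L . )] }  — shift
  I10: { [L → T L ) .] }  — reduce
  I11: { [T → e L b .] }  — reduce
  I12: { [T → ) b . b] }  — shift
  I13: { [T → ) b b .] }  — reduce

No state contains both a complete item and a shift item.

Answer: No shift-reduce conflicts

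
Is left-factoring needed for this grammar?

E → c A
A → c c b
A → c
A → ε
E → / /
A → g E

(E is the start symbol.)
Left-factoring is needed when two productions for the same non-terminal
share a common prefix on the right-hand side.

Productions for E:
  E → c A
  E → / /
Productions for A:
  A → c c b
  A → c
  A → ε
  A → g E

Found common prefix 'c' in productions for A

Answer: Yes, A has productions with common prefix 'c'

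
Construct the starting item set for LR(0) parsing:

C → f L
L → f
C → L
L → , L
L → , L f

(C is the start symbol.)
{ [C → . L], [C → . f L], [C' → . C], [L → . , L f], [L → . , L], [L → . f] }

First, augment the grammar with C' → C
I₀ = CLOSURE({ [C' → . C] }):
  [C' → . C] has the dot before C: add [C → . f L], [C → . L]
  [C → . L] has the dot before L: add [L → . f], [L → . , L], [L → . , L f]
No further items can be added.

I₀ = { [C → . L], [C → . f L], [C' → . C], [L → . , L f], [L → . , L], [L → . f] }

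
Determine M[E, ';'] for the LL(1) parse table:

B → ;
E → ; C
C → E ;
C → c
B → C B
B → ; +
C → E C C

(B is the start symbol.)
E → ; C

To find M[E, ';'], we find productions for E where ';' is in the predict set (PREDICT(N → α) = (FIRST(α) \ {ε}) ∪ (FOLLOW(N) if α ⇒* ε)).

E → ; C: PREDICT = { ';' }
  ';' is in predict set, so this production goes in M[E, ';']

M[E, ';'] = E → ; C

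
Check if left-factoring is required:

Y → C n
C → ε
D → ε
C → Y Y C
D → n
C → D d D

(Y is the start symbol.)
No, left-factoring is not needed

Left-factoring is needed when two productions for the same non-terminal
share a common prefix on the right-hand side.

Productions for C:
  C → ε
  C → Y Y C
  C → D d D
Productions for D:
  D → ε
  D → n

No common prefixes found.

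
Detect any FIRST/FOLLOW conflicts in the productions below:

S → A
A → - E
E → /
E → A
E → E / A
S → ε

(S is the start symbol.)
No FIRST/FOLLOW conflicts.

A FIRST/FOLLOW conflict occurs when a non-terminal N has a nullable alternative N → β (β ⇒* ε) and another alternative N → α with FIRST(α) ∩ FOLLOW(N) ≠ ∅: on such a lookahead the parser cannot decide between expanding α and letting N vanish via β.

Nullable non-terminals: S.
FIRST sets used below: FIRST(A) = { '-' }

S: nullable alternative(s) S → ε; FOLLOW(S) = { $ }
  S → A: FIRST \ {ε} = { '-' } — disjoint from FOLLOW(S)
  S → ε: FIRST \ {ε} = { } — this is the only nullable alternative, skip

A, E have no nullable alternative, so no FIRST/FOLLOW check is needed there.

No FIRST/FOLLOW conflicts found.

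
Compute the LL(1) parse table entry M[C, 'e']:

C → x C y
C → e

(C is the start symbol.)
To find M[C, 'e'], we find productions for C where 'e' is in the predict set (PREDICT(N → α) = (FIRST(α) \ {ε}) ∪ (FOLLOW(N) if α ⇒* ε)).

C → x C y: PREDICT = { 'x' }
C → e: PREDICT = { 'e' }
  'e' is in predict set, so this production goes in M[C, 'e']

M[C, 'e'] = C → e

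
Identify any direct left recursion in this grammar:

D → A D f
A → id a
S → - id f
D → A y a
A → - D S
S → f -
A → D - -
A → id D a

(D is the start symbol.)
No direct left recursion

Direct left recursion occurs when N → N α for some non-terminal N (the right-hand side begins with the left-hand side itself).

D → A D f: starts with A
A → id a: starts with id
S → - id f: starts with '-'
D → A y a: starts with A
A → - D S: starts with '-'
S → f -: starts with f
A → D - -: starts with D
A → id D a: starts with id

No direct left recursion found.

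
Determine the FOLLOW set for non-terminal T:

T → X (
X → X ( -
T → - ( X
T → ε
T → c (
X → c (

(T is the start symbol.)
To compute FOLLOW(T), find every occurrence of T on a right-hand side N → α T β: add FIRST(β) \ {ε}, and if β is empty or nullable also add FOLLOW(N). Iterate to a fixed point.

T is the start symbol, so $ ∈ FOLLOW(T).
T does not occur on any right-hand side.

Taking the union: FOLLOW(T) = { $ }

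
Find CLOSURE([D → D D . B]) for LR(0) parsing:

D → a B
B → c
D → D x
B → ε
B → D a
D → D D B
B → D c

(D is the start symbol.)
{ [B → . D a], [B → . D c], [B → . c], [B → .], [D → . D D B], [D → . D x], [D → . a B], [D → D D . B] }

Start with: [D → D D . B]
  [D → D D . B] has the dot before B: add [B → . c], [B → .], [B → . D a], [B → . D c]
  [B → . D a] has the dot before D: add [D → . a B], [D → . D x], [D → . D D B]
No further items can be added.

CLOSURE = { [B → . D a], [B → . D c], [B → . c], [B → .], [D → . D D B], [D → . D x], [D → . a B], [D → D D . B] }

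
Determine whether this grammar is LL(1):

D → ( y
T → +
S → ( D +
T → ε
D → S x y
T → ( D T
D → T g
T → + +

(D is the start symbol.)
No. Predict set conflict for D: { '(' }

A grammar is LL(1) if for each non-terminal N with multiple productions, the predict sets of those productions are pairwise disjoint, where PREDICT(N → α) = (FIRST(α) \ {ε}) ∪ (FOLLOW(N) if α ⇒* ε).

Relevant sets:
  FIRST(S) = { '(' }
  FIRST(T) = { '(', '+', ε }
  FOLLOW(T) = { 'g' }

For D:
  PREDICT(D → '(' y) = { '(' }
  PREDICT(D → S x y) = { '(' }
  PREDICT(D → T g) = { '(', '+', 'g' }
For T:
  PREDICT(T → '+') = { '+' }
  PREDICT(T → ε) = { 'g' }
  PREDICT(T → '(' D T) = { '(' }
  PREDICT(T → '+' '+') = { '+' }
S has a single production, so nothing to check there.

Conflict found: Predict set conflict for D: { '(' }
The grammar is NOT LL(1).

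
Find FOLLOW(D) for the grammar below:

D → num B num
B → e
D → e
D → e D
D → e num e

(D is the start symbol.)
To compute FOLLOW(D), find every occurrence of D on a right-hand side N → α D β: add FIRST(β) \ {ε}, and if β is empty or nullable also add FOLLOW(N). Iterate to a fixed point.

D is the start symbol, so $ ∈ FOLLOW(D).
In D → e D: D is at the end; this adds FOLLOW(D) to itself — nothing new

Taking the union: FOLLOW(D) = { $ }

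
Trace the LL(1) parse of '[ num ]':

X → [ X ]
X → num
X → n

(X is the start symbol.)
LL(1) parsing maintains a stack (initially the start symbol over $) and the input. At each step: if the stack top is a terminal, match it against the current input token; if it is a non-terminal N, replace it with the RHS of M[N, lookahead] (the unique production whose predict set contains the lookahead).

Stack is shown with the top on the left.

Stack    Input      Action
--------------------------
X $      [ num ] $  output X → [ X ]
[ X ] $  [ num ] $  match '['
X ] $    num ] $    output X → num
num ] $  num ] $    match 'num'
] $      ] $        match ']'
$        $          accept

The string is accepted.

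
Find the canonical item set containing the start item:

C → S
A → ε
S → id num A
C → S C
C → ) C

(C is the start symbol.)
First, augment the grammar with C' → C
I₀ = CLOSURE({ [C' → . C] }):
  [C' → . C] has the dot before C: add [C → . S], [C → . S C], [C → . ) C]
  [C → . S] has the dot before S: add [S → . id num A]
No further items can be added.

I₀ = { [C → . ) C], [C → . S C], [C → . S], [C' → . C], [S → . id num A] }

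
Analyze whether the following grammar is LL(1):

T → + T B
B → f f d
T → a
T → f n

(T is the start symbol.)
Yes, the grammar is LL(1).

For T:
  PREDICT(T → '+' T B) = { '+' }
  PREDICT(T → a) = { 'a' }
  PREDICT(T → f n) = { 'f' }
B has a single production, so nothing to check there.

All predict sets are disjoint. The grammar IS LL(1).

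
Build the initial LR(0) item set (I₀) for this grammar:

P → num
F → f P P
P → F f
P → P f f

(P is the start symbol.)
First, augment the grammar with P' → P
I₀ = CLOSURE({ [P' → . P] }):
  [P' → . P] has the dot before P: add [P → . num], [P → . F f], [P → . P f f]
  [P → . F f] has the dot before F: add [F → . f P P]
No further items can be added.

I₀ = { [F → . f P P], [P → . F f], [P → . P f f], [P → . num], [P' → . P] }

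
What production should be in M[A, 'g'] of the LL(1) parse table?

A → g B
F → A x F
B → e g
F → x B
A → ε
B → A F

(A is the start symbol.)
A → g B, A → ε

To find M[A, 'g'], we find productions for A where 'g' is in the predict set (PREDICT(N → α) = (FIRST(α) \ {ε}) ∪ (FOLLOW(N) if α ⇒* ε)).

Relevant sets:
  FOLLOW(A) = { $, 'g', 'x' }

A → g B: PREDICT = { 'g' }
  'g' is in predict set, so this production goes in M[A, 'g']
A → ε: PREDICT = { $, 'g', 'x' }
  'g' is in predict set, so this production goes in M[A, 'g']

M[A, 'g'] = A → g B, A → ε  (a multiply-defined cell — the grammar is not LL(1))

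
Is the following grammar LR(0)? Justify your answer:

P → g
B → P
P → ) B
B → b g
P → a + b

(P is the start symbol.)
Yes, the grammar is LR(0)

Augment with P' → P and build the canonical LR(0) collection (I0 = CLOSURE({[P' → . P]}), then GOTO on every symbol after a dot until no new states appear). It has 11 states:
  I0: { [P → . ) B], [P → . a + b], [P → . g], [P' → . P] }  — shift
  I1: { [B → . P], [B → . b g], [P → ) . B], [P → . ) B], [P → . a + b], [P → . g] }  — shift
  I2: { [P' → P .] }  — accept
  I3: { [P → a . + b] }  — shift
  I4: { [P → g .] }  — reduce
  I5: { [P → a + . b] }  — shift
  I6: { [P → a + b .] }  — reduce
  I7: { [P → ) B .] }  — reduce
  I8: { [B → P .] }  — reduce
  I9: { [B → b . g] }  — shift
  I10: { [B → b g .] }  — reduce

Every state is either a pure shift/goto state or contains exactly one complete item and nothing to shift — no conflicts. The grammar is LR(0).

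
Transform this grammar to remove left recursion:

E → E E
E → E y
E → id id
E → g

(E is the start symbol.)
E → id id E'
E → g E'
E' → E E'
E' → y E'
E' → ε

E is directly left-recursive. The standard transformation for
  A → A α₁ | ... | A α_m | β₁ | ... | β_n
is
  A  → β₁ A' | ... | β_n A'
  A' → α₁ A' | ... | α_m A' | ε

E → id id becomes E → id id E'
E → g becomes E → g E'
E → E E becomes E' → E E'
E → E y becomes E' → y E'
Add E' → ε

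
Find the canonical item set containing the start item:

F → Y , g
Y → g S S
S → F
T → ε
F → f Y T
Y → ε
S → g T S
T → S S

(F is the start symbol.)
{ [F → . Y , g], [F → . f Y T], [F' → . F], [Y → . g S S], [Y → .] }

First, augment the grammar with F' → F
I₀ = CLOSURE({ [F' → . F] }):
  [F' → . F] has the dot before F: add [F → . Y , g], [F → . f Y T]
  [F → . Y , g] has the dot before Y: add [Y → . g S S], [Y → .]
No further items can be added.

I₀ = { [F → . Y , g], [F → . f Y T], [F' → . F], [Y → . g S S], [Y → .] }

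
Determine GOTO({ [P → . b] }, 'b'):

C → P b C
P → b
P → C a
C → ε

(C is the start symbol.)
GOTO(I, 'b') = CLOSURE({ [A → αX.β] : [A → α.Xβ] ∈ I, X = 'b' })

Items with dot before 'b', with the dot advanced:
  [P → . b] → [P → b .]
Closure adds nothing (no advanced item has the dot before a non-terminal).

GOTO = { [P → b .] }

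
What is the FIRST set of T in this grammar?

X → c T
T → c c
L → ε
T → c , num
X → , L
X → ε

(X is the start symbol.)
{ 'c' }

From T → c c:
  - c is a terminal: add 'c' and stop
From T → c , num:
  - c is a terminal: add 'c' and stop

Collecting: FIRST(T) = { 'c' }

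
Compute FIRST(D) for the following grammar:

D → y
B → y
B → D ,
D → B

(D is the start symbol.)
{ 'y' }

To compute FIRST(D), examine every production with D on the left-hand side, reading each right-hand side left to right until a non-nullable symbol is reached.

FIRST sets of the other non-terminals involved (by the same procedure, iterated to a fixed point):
  FIRST(B) = { 'y' }

From D → y:
  - y is a terminal: add 'y' and stop
From D → B:
  - B is a non-terminal: add FIRST(B) \ {ε} = { 'y' }
    B is not nullable, so stop

Collecting: FIRST(D) = { 'y' }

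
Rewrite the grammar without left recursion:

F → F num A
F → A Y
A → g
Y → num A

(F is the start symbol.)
F is directly left-recursive. The standard transformation for
  A → A α₁ | ... | A α_m | β₁ | ... | β_n
is
  A  → β₁ A' | ... | β_n A'
  A' → α₁ A' | ... | α_m A' | ε

F → A Y becomes F → A Y F'
F → F num A becomes F' → num A F'
Add F' → ε

Productions for other non-terminals are unchanged:
  A → g
  Y → num A

Resulting grammar:
F → A Y F'
F' → num A F'
F' → ε
A → g
Y → num A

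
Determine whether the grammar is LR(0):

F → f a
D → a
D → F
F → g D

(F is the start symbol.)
Yes, the grammar is LR(0)

Augment with F' → F and build the canonical LR(0) collection (I0 = CLOSURE({[F' → . F]}), then GOTO on every symbol after a dot until no new states appear). It has 8 states:
  I0: { [F → . f a], [F → . g D], [F' → . F] }  — shift
  I1: { [F' → F .] }  — accept
  I2: { [F → f . a] }  — shift
  I3: { [D → . F], [D → . a], [F → . f a], [F → . g D], [F → g . D] }  — shift
  I4: { [F → g D .] }  — reduce
  I5: { [D → F .] }  — reduce
  I6: { [D → a .] }  — reduce
  I7: { [F → f a .] }  — reduce

Every state is either a pure shift/goto state or contains exactly one complete item and nothing to shift — no conflicts. The grammar is LR(0).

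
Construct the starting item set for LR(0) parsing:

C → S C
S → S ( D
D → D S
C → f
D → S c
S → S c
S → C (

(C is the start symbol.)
First, augment the grammar with C' → C
I₀ = CLOSURE({ [C' → . C] }):
  [C' → . C] has the dot before C: add [C → . S C], [C → . f]
  [C → . S C] has the dot before S: add [S → . S ( D], [S → . S c], [S → . C (]
No further items can be added.

I₀ = { [C → . S C], [C → . f], [C' → . C], [S → . C (], [S → . S ( D], [S → . S c] }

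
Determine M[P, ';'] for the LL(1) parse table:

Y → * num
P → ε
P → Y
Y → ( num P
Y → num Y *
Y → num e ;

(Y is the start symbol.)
To find M[P, ';'], we find productions for P where ';' is in the predict set (PREDICT(N → α) = (FIRST(α) \ {ε}) ∪ (FOLLOW(N) if α ⇒* ε)).

Relevant sets:
  FIRST(Y) = { '(', '*', 'num' }
  FOLLOW(P) = { $, '*' }

P → ε: PREDICT = { $, '*' }
P → Y: PREDICT = { '(', '*', 'num' }

M[P, ';'] is empty (no production applies)

Answer: Empty (error entry)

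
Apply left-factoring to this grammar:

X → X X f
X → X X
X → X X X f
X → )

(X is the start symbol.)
X → X X X'
X' → f
X' → ε
X' → X f
X → )

Left-factoring transforms A → αβ₁ | αβ₂ into A → αA' and A' → β₁ | β₂
(α is the longest common prefix among the alternatives). Repeat until
no nonterminal has two alternatives with a common prefix.

Round 1: X has alternatives sharing prefix 'X X'. Introduce X': X → X X X'
  Add: X' → f
  Add: X' → ε
  Add: X' → X f

No remaining common prefixes — done.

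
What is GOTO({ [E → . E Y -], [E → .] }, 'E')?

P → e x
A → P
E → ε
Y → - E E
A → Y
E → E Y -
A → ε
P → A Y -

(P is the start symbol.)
GOTO(I, 'E') = CLOSURE({ [A → αX.β] : [A → α.Xβ] ∈ I, X = 'E' })

Items with dot before 'E', with the dot advanced:
  [E → . E Y -] → [E → E . Y -]
Closure of the advanced items:
  [E → E . Y -] has the dot before Y: add [Y → . - E E]

GOTO = { [E → E . Y -], [Y → . - E E] }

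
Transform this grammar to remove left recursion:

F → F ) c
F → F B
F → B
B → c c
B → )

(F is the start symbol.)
F is directly left-recursive. The standard transformation for
  A → A α₁ | ... | A α_m | β₁ | ... | β_n
is
  A  → β₁ A' | ... | β_n A'
  A' → α₁ A' | ... | α_m A' | ε

F → B becomes F → B F'
F → F ) c becomes F' → ) c F'
F → F B becomes F' → B F'
Add F' → ε

Productions for other non-terminals are unchanged:
  B → c c
  B → )

Resulting grammar:
F → B F'
F' → ) c F'
F' → B F'
F' → ε
B → c c
B → )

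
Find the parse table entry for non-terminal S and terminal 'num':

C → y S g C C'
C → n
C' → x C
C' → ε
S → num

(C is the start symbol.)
S → num

To find M[S, 'num'], we find productions for S where 'num' is in the predict set (PREDICT(N → α) = (FIRST(α) \ {ε}) ∪ (FOLLOW(N) if α ⇒* ε)).

S → num: PREDICT = { 'num' }
  'num' is in predict set, so this production goes in M[S, 'num']

M[S, 'num'] = S → num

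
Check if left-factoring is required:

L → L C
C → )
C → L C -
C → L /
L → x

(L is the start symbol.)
Yes, C has productions with common prefix 'L'

Left-factoring is needed when two productions for the same non-terminal
share a common prefix on the right-hand side.

Productions for L:
  L → L C
  L → x
Productions for C:
  C → )
  C → L C -
  C → L /

Found common prefix 'L' in productions for C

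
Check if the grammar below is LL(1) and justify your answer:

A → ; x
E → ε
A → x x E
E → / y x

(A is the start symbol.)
A grammar is LL(1) if for each non-terminal N with multiple productions, the predict sets of those productions are pairwise disjoint, where PREDICT(N → α) = (FIRST(α) \ {ε}) ∪ (FOLLOW(N) if α ⇒* ε).

Relevant sets:
  FOLLOW(E) = { $ }

For A:
  PREDICT(A → ';' x) = { ';' }
  PREDICT(A → x x E) = { 'x' }
For E:
  PREDICT(E → ε) = { $ }
  PREDICT(E → '/' y x) = { '/' }

All predict sets are disjoint. The grammar IS LL(1).

Answer: Yes, the grammar is LL(1).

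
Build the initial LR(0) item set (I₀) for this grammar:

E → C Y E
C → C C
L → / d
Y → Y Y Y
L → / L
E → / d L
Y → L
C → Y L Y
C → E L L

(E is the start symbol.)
First, augment the grammar with E' → E
I₀ = CLOSURE({ [E' → . E] }):
  [E' → . E] has the dot before E: add [E → . C Y E], [E → . / d L]
  [E → . C Y E] has the dot before C: add [C → . C C], [C → . Y L Y], [C → . E L L]
  [C → . Y L Y] has the dot before Y: add [Y → . Y Y Y], [Y → . L]
  [Y → . L] has the dot before L: add [L → . / d], [L → . / L]
No further items can be added.

I₀ = { [C → . C C], [C → . E L L], [C → . Y L Y], [E → . / d L], [E → . C Y E], [E' → . E], [L → . / L], [L → . / d], [Y → . L], [Y → . Y Y Y] }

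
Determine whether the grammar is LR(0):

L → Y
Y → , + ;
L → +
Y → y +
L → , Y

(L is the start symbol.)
Augment with L' → L and build the canonical LR(0) collection (I0 = CLOSURE({[L' → . L]}), then GOTO on every symbol after a dot until no new states appear). It has 11 states:
  I0: { [L → . +], [L → . , Y], [L → . Y], [L' → . L], [Y → . , + ;], [Y → . y +] }  — shift
  I1: { [L → + .] }  — reduce
  I2: { [L → , . Y], [Y → , . + ;], [Y → . , + ;], [Y → . y +] }  — shift
  I3: { [L' → L .] }  — accept
  I4: { [L → Y .] }  — reduce
  I5: { [Y → y . +] }  — shift
  I6: { [Y → y + .] }  — reduce
  I7: { [Y → , + . ;] }  — shift
  I8: { [Y → , . + ;] }  — shift
  I9: { [L → , Y .] }  — reduce
  I10: { [Y → , + ; .] }  — reduce

Every state is either a pure shift/goto state or contains exactly one complete item and nothing to shift — no conflicts. The grammar is LR(0).

Answer: Yes, the grammar is LR(0)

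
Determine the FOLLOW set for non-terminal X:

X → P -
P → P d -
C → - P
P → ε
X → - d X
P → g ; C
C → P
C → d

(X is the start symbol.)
To compute FOLLOW(X), find every occurrence of X on a right-hand side N → α X β: add FIRST(β) \ {ε}, and if β is empty or nullable also add FOLLOW(N). Iterate to a fixed point.

X is the start symbol, so $ ∈ FOLLOW(X).
In X → - d X: X is at the end; this adds FOLLOW(X) to itself — nothing new

Taking the union: FOLLOW(X) = { $ }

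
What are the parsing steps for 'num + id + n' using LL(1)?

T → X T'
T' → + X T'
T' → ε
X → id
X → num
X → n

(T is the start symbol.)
LL(1) parsing maintains a stack (initially the start symbol over $) and the input. At each step: if the stack top is a terminal, match it against the current input token; if it is a non-terminal N, replace it with the RHS of M[N, lookahead] (the unique production whose predict set contains the lookahead).

Stack is shown with the top on the left.

Stack     Input           Action
--------------------------------
T $       num + id + n $  output T → X T'
X T' $    num + id + n $  output X → num
num T' $  num + id + n $  match 'num'
T' $      + id + n $      output T' → + X T'
+ X T' $  + id + n $      match '+'
X T' $    id + n $        output X → id
id T' $   id + n $        match 'id'
T' $      + n $           output T' → + X T'
+ X T' $  + n $           match '+'
X T' $    n $             output X → n
n T' $    n $             match 'n'
T' $      $               output T' → ε
$         $               accept

The string is accepted.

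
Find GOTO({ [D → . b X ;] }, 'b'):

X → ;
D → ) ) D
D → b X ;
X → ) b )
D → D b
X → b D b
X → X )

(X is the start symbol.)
GOTO(I, 'b') = CLOSURE({ [A → αX.β] : [A → α.Xβ] ∈ I, X = 'b' })

Items with dot before 'b', with the dot advanced:
  [D → . b X ;] → [D → b . X ;]
Closure of the advanced items:
  [D → b . X ;] has the dot before X: add [X → . ;], [X → . ) b )], [X → . b D b], [X → . X )]

GOTO = { [D → b . X ;], [X → . ) b )], [X → . ;], [X → . X )], [X → . b D b] }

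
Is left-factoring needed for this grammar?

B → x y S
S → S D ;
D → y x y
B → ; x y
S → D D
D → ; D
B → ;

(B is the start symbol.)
Left-factoring is needed when two productions for the same non-terminal
share a common prefix on the right-hand side.

Productions for B:
  B → x y S
  B → ; x y
  B → ;
Productions for S:
  S → S D ;
  S → D D
Productions for D:
  D → y x y
  D → ; D

Found common prefix ';' in productions for B

Answer: Yes, B has productions with common prefix ';'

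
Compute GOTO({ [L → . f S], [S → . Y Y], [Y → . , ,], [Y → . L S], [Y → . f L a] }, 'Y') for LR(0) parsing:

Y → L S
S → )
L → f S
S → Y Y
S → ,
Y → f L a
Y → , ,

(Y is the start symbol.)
GOTO(I, 'Y') = CLOSURE({ [A → αX.β] : [A → α.Xβ] ∈ I, X = 'Y' })

Items with dot before 'Y', with the dot advanced:
  [S → . Y Y] → [S → Y . Y]
Closure of the advanced items:
  [S → Y . Y] has the dot before Y: add [Y → . L S], [Y → . f L a], [Y → . , ,]
  [Y → . L S] has the dot before L: add [L → . f S]

GOTO = { [L → . f S], [S → Y . Y], [Y → . , ,], [Y → . L S], [Y → . f L a] }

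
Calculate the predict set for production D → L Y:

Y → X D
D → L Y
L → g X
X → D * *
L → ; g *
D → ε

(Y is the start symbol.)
{ ';', 'g' }

PREDICT(D → L Y) = (FIRST(RHS) \ {ε}) ∪ (FOLLOW(D) if ε ∈ FIRST(RHS), i.e. RHS ⇒* ε)
FIRST(L) = { ';', 'g' }
FIRST(L Y) = { ';', 'g' }
ε ∉ FIRST(L Y), so FOLLOW(D) is not added.
PREDICT(D → L Y) = { ';', 'g' }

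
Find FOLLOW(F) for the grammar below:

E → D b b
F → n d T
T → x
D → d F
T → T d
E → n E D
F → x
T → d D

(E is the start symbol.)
{ $, 'b', 'd' }

To compute FOLLOW(F), find every occurrence of F on a right-hand side N → α F β: add FIRST(β) \ {ε}, and if β is empty or nullable also add FOLLOW(N). Iterate to a fixed point.

In D → d F: F is at the end, add FOLLOW(D)

The FOLLOW sets referred to above (computed the same way, to a fixed point):
  FOLLOW(D) = { $, 'b', 'd' }

Taking the union: FOLLOW(F) = { $, 'b', 'd' }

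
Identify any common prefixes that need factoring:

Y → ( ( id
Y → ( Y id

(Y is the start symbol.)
Left-factoring is needed when two productions for the same non-terminal
share a common prefix on the right-hand side.

Productions for Y:
  Y → ( ( id
  Y → ( Y id

Found common prefix '(' in productions for Y

Answer: Yes, Y has productions with common prefix '('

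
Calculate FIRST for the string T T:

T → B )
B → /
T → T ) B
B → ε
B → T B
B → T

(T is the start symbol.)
{ ')', '/' }

FIRST sets of the non-terminals involved (from the grammar, by fixed-point iteration):
  FIRST(T) = { ')', '/' }

To compute FIRST(T T), process the symbols left to right:
Symbol T is a non-terminal. Add FIRST(T) \ {ε} = { ')', '/' }
T is not nullable (ε ∉ FIRST(T)), so stop here.
FIRST(T T) = { ')', '/' }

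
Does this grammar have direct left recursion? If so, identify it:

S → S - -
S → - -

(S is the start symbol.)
Direct left recursion occurs when N → N α for some non-terminal N (the right-hand side begins with the left-hand side itself).

S → S - -: LEFT RECURSIVE (starts with S)
S → - -: starts with '-'

The grammar has direct left recursion on: S.

Answer: Yes, S is left-recursive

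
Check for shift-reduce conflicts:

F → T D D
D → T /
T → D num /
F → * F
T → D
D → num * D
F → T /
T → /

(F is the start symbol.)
Yes — I3: [T → D .] vs [T → D . num /]; I8: [D → num * D .] vs [T → D . num /]; I14: [T → D .] vs [D → . num * D]; I15: [F → T D D .] vs [T → D . num /]

A shift-reduce conflict occurs when an LR(0) state has both:
  - a complete (reduce) item [A → α .] (dot at the end), and
  - a shift item [B → β . c γ] (dot before a terminal).

Augment with F' → F and build the canonical LR(0) collection (I0 = CLOSURE({[F' → . F]}), then GOTO on every symbol after a dot until no new states appear). It has 18 states:
  I0: { [D → . T /], [D → . num * D], [F → . * F], [F → . T /], [F → . T D D], [F' → . F], [T → . /], [T → . D num /], [T → . D] }  — shift
  I1: { [D → . T /], [D → . num * D], [F → * . F], [F → . * F], [F → . T /], [F → . T D D], [T → . /], [T → . D num /], [T → . D] }  — shift
  I2: { [T → / .] }  — reduce
  I3: { [T → D . num /], [T → D .] }  — shift, reduce
  I4: { [F' → F .] }  — accept
  I5: { [D → . T /], [D → . num * D], [D → T . /], [F → T . /], [F → T . D D], [T → . /], [T → . D num /], [T → . D] }  — shift
  I6: { [D → num . * D] }  — shift
  I7: { [D → . T /], [D → . num * D], [D → num * . D], [T → . /], [T → . D num /], [T → . D] }  — shift
  I8: { [D → num * D .], [T → D . num /], [T → D .] }  — shift, 2 reduces
  I9: { [D → T . /] }  — shift
  I10: { [D → T / .] }  — reduce
  I11: { [T → D num . /] }  — shift
  I12: { [T → D num / .] }  — reduce
  I13: { [D → T / .], [F → T / .], [T → / .] }  — 3 reduces
  I14: { [D → . T /], [D → . num * D], [F → T D . D], [T → . /], [T → . D num /], [T → . D], [T → D . num /], [T → D .] }  — shift, reduce
  I15: { [F → T D D .], [T → D . num /], [T → D .] }  — shift, 2 reduces
  I16: { [D → num . * D], [T → D num . /] }  — shift
  I17: { [F → * F .] }  — reduce

I3 contains reduce item [T → D .] and shift item [T → D . num /] — shift-reduce conflict.
I8 contains reduce items [D → num * D .], [T → D .] and shift item [T → D . num /] — shift-reduce conflict.
I14 contains reduce item [T → D .] and shift items [D → . num * D], [T → . /], [T → D . num /] — shift-reduce conflict.
I15 contains reduce items [F → T D D .], [T → D .] and shift item [T → D . num /] — shift-reduce conflict.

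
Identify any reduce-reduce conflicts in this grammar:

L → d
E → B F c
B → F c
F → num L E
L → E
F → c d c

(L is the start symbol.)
Augment with L' → L and build the canonical LR(0) collection (I0 = CLOSURE({[L' → . L]}), then GOTO on every symbol after a dot until no new states appear). It has 15 states:
  I0: { [B → . F c], [E → . B F c], [F → . c d c], [F → . num L E], [L → . E], [L → . d], [L' → . L] }  — shift
  I1: { [E → B . F c], [F → . c d c], [F → . num L E] }  — shift
  I2: { [L → E .] }  — reduce
  I3: { [B → F . c] }  — shift
  I4: { [L' → L .] }  — accept
  I5: { [F → c . d c] }  — shift
  I6: { [L → d .] }  — reduce
  I7: { [B → . F c], [E → . B F c], [F → . c d c], [F → . num L E], [F → num . L E], [L → . E], [L → . d] }  — shift
  I8: { [B → . F c], [E → . B F c], [F → . c d c], [F → . num L E], [F → num L . E] }  — shift
  I9: { [F → num L E .] }  — reduce
  I10: { [F → c d . c] }  — shift
  I11: { [F → c d c .] }  — reduce
  I12: { [B → F c .] }  — reduce
  I13: { [E → B F . c] }  — shift
  I14: { [E → B F c .] }  — reduce

No state contains more than one complete item.

Answer: No reduce-reduce conflicts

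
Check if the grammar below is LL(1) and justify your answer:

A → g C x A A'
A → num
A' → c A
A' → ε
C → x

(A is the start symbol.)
A grammar is LL(1) if for each non-terminal N with multiple productions, the predict sets of those productions are pairwise disjoint, where PREDICT(N → α) = (FIRST(α) \ {ε}) ∪ (FOLLOW(N) if α ⇒* ε).

Relevant sets:
  FOLLOW(A') = { $, 'c' }

For A:
  PREDICT(A → g C x A A') = { 'g' }
  PREDICT(A → num) = { 'num' }
For A':
  PREDICT(A' → c A) = { 'c' }
  PREDICT(A' → ε) = { $, 'c' }
C has a single production, so nothing to check there.

Conflict found: Predict set conflict for A': { 'c' }
The grammar is NOT LL(1).

Answer: No. Predict set conflict for A': { 'c' }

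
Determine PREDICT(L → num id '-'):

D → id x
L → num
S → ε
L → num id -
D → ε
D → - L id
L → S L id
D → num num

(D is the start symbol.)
PREDICT(L → num id '-') = (FIRST(RHS) \ {ε}) ∪ (FOLLOW(L) if ε ∈ FIRST(RHS), i.e. RHS ⇒* ε)
FIRST(num id '-') = { 'num' }
ε ∉ FIRST(num id '-'), so FOLLOW(L) is not added.
PREDICT(L → num id '-') = { 'num' }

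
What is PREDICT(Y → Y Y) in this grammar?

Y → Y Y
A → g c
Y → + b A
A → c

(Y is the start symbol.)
PREDICT(Y → Y Y) = (FIRST(RHS) \ {ε}) ∪ (FOLLOW(Y) if ε ∈ FIRST(RHS), i.e. RHS ⇒* ε)
FIRST(Y) = { '+' }
FIRST(Y Y) = { '+' }
ε ∉ FIRST(Y Y), so FOLLOW(Y) is not added.
PREDICT(Y → Y Y) = { '+' }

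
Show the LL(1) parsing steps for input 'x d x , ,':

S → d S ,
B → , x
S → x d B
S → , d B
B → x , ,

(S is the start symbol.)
LL(1) parsing maintains a stack (initially the start symbol over $) and the input. At each step: if the stack top is a terminal, match it against the current input token; if it is a non-terminal N, replace it with the RHS of M[N, lookahead] (the unique production whose predict set contains the lookahead).

Stack is shown with the top on the left.

Stack    Input        Action
----------------------------
S $      x d x , , $  output S → x d B
x d B $  x d x , , $  match 'x'
d B $    d x , , $    match 'd'
B $      x , , $      output B → x , ,
x , , $  x , , $      match 'x'
, , $    , , $        match ','
, $      , $          match ','
$        $            accept

The string is accepted.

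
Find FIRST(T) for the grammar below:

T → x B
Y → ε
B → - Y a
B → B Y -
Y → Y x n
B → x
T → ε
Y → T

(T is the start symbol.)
{ 'x', ε }

From T → x B:
  - x is a terminal: add 'x' and stop
From T → ε:
  - ε-production, so ε ∈ FIRST(T)

Collecting: FIRST(T) = { 'x', ε }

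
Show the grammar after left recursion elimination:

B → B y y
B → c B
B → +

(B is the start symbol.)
B → c B B'
B → + B'
B' → y y B'
B' → ε

B is directly left-recursive. The standard transformation for
  A → A α₁ | ... | A α_m | β₁ | ... | β_n
is
  A  → β₁ A' | ... | β_n A'
  A' → α₁ A' | ... | α_m A' | ε

B → c B becomes B → c B B'
B → + becomes B → + B'
B → B y y becomes B' → y y B'
Add B' → ε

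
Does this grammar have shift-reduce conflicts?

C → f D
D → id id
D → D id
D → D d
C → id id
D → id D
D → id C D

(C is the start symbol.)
Yes — I5: [C → f D .] vs [D → D . d]; I8: [D → id D .] vs [D → D . d]; I9: [D → id id .] vs [C → . f D]; I10: [C → id id .] vs [C → . f D]; I13: [D → id C D .] vs [D → D . d]

Augment with C' → C and build the canonical LR(0) collection (I0 = CLOSURE({[C' → . C]}), then GOTO on every symbol after a dot until no new states appear). It has 14 states:
  I0: { [C → . f D], [C → . id id], [C' → . C] }  — shift
  I1: { [C' → C .] }  — accept
  I2: { [C → f . D], [D → . D d], [D → . D id], [D → . id C D], [D → . id D], [D → . id id] }  — shift
  I3: { [C → id . id] }  — shift
  I4: { [C → id id .] }  — reduce
  I5: { [C → f D .], [D → D . d], [D → D . id] }  — shift, reduce
  I6: { [C → . f D], [C → . id id], [D → . D d], [D → . D id], [D → . id C D], [D → . id D], [D → . id id], [D → id . C D], [D → id . D], [D → id . id] }  — shift
  I7: { [D → . D d], [D → . D id], [D → . id C D], [D → . id D], [D → . id id], [D → id C . D] }  — shift
  I8: { [D → D . d], [D → D . id], [D → id D .] }  — shift, reduce
  I9: { [C → . f D], [C → . id id], [C → id . id], [D → . D d], [D → . D id], [D → . id C D], [D → . id D], [D → . id id], [D → id . C D], [D → id . D], [D → id . id], [D → id id .] }  — shift, reduce
  I10: { [C → . f D], [C → . id id], [C → id . id], [C → id id .], [D → . D d], [D → . D id], [D → . id C D], [D → . id D], [D → . id id], [D → id . C D], [D → id . D], [D → id . id], [D → id id .] }  — shift, 2 reduces
  I11: { [D → D d .] }  — reduce
  I12: { [D → D id .] }  — reduce
  I13: { [D → D . d], [D → D . id], [D → id C D .] }  — shift, reduce

I5 contains reduce item [C → f D .] and shift items [D → D . d], [D → D . id] — shift-reduce conflict.
I8 contains reduce item [D → id D .] and shift items [D → D . d], [D → D . id] — shift-reduce conflict.
I9 contains reduce item [D → id id .] and shift items [C → . f D], [C → . id id], [C → id . id], [D → . id C D], [D → . id D], [D → . id id], [D → id . id] — shift-reduce conflict.
I10 contains reduce items [C → id id .], [D → id id .] and shift items [C → . f D], [C → . id id], [C → id . id], [D → . id C D], [D → . id D], [D → . id id], [D → id . id] — shift-reduce conflict.
I13 contains reduce item [D → id C D .] and shift items [D → D . d], [D → D . id] — shift-reduce conflict.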